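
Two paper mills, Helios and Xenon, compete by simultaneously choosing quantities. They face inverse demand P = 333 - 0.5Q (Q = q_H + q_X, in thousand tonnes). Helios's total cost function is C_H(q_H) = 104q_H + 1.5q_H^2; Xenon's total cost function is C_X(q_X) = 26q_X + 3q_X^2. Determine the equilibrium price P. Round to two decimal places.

Helios's profit: π_H = (333 - 0.5Q)q_H - (104q_H + (3/2)q_H²). Setting ∂π_H/∂q_H = 0: 229 - 4q_H - (1/2)(q_X) = 0.
Xenon's first-order condition: 307 - 7q_X - (1/2)(q_H) = 0.
Rearranging gives the reaction functions q_H = (229 - (1/2)q_X)/4 and q_X = (307 - (1/2)q_H)/7.
Substituting one into the other gives q_H = 52.2342 and q_X = 40.1261.
Total output Q = 92.3604, so price P = 333 - (1/2)·92.3604 = 286.8198.

286.82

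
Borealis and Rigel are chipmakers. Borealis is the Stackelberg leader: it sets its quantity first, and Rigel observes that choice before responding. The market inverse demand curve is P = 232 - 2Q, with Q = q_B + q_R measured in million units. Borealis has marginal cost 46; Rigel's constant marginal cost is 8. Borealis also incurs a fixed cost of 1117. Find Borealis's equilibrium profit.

The follower Rigel best-responds to any q_B: π_R = (232 - 2Q)q_R - 8q_R.
∂π_R/∂q_R = 224 - 2q_B - 4q_R = 0 gives the reaction function q_R = (224 - 2q_B)/4.
Borealis substitutes q_R(q_B) into its own profit: π_B = q_B(232 - 2q_B - (224 - 2q_B)/2) - 46q_B = (120 - q_B)q_B - 46q_B.
The leader's first-order condition 74 - 2q_B = 0 yields q_B = 37.
Then q_R = (224 - 2·37)/4 = 75/2.
Price P = 232 - 2·(149/2) = 83.
Borealis's profit: (83 - 46)·37 - 1117 = 252.

252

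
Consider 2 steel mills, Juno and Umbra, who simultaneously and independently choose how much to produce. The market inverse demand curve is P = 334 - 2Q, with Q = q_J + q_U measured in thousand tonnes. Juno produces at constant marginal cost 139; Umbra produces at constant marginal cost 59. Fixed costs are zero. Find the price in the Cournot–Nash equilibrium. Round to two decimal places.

177.33

Juno's profit: π_J = (334 - 2Q)q_J - (139q_J). Setting ∂π_J/∂q_J = 0: 195 - 4q_J - 2(q_U) = 0.
Umbra's first-order condition: 275 - 4q_U - 2(q_J) = 0.
Best responses: q_J = (195 - 2q_U)/4, q_U = (275 - 2q_J)/4.
Solving the pair: q_J = 115/6, q_U = 355/6.
Total output Q = 235/3, so price P = 334 - 2·(235/3) = 532/3.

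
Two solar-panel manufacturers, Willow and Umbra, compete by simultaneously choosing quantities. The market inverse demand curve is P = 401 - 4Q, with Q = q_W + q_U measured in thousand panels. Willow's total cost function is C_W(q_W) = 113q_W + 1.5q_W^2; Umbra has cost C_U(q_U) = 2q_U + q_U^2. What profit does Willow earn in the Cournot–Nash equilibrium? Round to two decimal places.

Willow's profit: π_W = (401 - 4Q)q_W - (113q_W + (3/2)q_W²). Setting ∂π_W/∂q_W = 0: 288 - 11q_W - 4(q_U) = 0.
Umbra's profit: π_U = (401 - 4Q)q_U - (2q_U + q_U²). Setting ∂π_U/∂q_U = 0: 399 - 10q_U - 4(q_W) = 0.
Best responses: q_W = (288 - 4q_U)/11, q_U = (399 - 4q_W)/10.
Substituting one into the other gives q_W = 642/47 and q_U = 34.4362.
Price P = 401 - 4·48.0957 = 208.6170.
Willow's profit: 208.6170·(642/47) - 113·(642/47) - (3/2)(642/47)² = 1026.2119.

1026.21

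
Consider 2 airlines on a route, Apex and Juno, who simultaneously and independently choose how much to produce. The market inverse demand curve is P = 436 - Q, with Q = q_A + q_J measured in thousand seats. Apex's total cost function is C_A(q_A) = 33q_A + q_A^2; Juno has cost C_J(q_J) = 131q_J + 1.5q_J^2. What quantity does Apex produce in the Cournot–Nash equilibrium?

Apex's profit: π_A = (436 - Q)q_A - (33q_A + q_A²). Setting ∂π_A/∂q_A = 0: 403 - 4q_A - (q_J) = 0.
Juno's first-order condition: 305 - 5q_J - (q_A) = 0.
Rearranging gives the reaction functions q_A = (403 - q_J)/4 and q_J = (305 - q_A)/5.
Substituting one into the other gives q_A = 90 and q_J = 43.

90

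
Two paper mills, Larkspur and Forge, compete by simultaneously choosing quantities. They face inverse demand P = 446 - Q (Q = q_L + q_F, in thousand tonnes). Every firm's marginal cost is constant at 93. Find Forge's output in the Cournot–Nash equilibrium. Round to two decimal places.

117.67

Each firm earns π_i = (446 - Q)q_i - 93q_i.
Setting ∂π_i/∂q_i = 0 with rivals' quantities fixed: 353 - 2q_i - q_j = 0.
With identical firms every q_j equals q_i, so q_j = q_i and 353 = 3q_i, giving q_i = 353/3.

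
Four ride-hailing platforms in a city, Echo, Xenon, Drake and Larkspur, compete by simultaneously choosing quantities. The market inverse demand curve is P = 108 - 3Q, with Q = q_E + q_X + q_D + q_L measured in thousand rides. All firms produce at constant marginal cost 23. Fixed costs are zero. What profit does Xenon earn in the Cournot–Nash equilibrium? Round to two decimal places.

96.33

A representative firm's profit is π_i = q_i(108 - 3Q) - 23q_i.
First-order condition (treating rivals' output as given): 85 - 6q_i - 3·Σ_{j≠i} q_j = 0.
With identical firms every q_j equals q_i, so Σ_{j≠i} q_j = 3q_i and 85 = 15q_i, giving q_i = 17/3.
Price P = 108 - 3·(68/3) = 40.
Xenon's profit: (40 - 23)·(17/3) = 289/3.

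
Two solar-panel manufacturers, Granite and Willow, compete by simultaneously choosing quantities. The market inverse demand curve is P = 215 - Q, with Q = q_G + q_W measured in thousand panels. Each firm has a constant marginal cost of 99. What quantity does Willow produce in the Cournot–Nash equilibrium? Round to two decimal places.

Each firm earns π_i = (215 - Q)q_i - 99q_i.
First-order condition (treating rivals' output as given): 116 - 2q_i - q_j = 0.
By symmetry each firm produces the same amount; substituting q_j = q_i yields q_i = 116/3.

38.67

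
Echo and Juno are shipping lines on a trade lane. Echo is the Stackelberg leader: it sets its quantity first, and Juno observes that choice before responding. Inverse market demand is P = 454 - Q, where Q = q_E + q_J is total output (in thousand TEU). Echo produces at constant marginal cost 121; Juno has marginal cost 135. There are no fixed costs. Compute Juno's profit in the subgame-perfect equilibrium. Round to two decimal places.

5292.56

The follower Juno best-responds to any q_E: π_J = (454 - Q)q_J - 135q_J.
Setting the follower's marginal profit to zero, 319 - q_E - 2q_J = 0, i.e. q_J = (319 - q_E)/2.
Echo substitutes q_J(q_E) into its own profit: π_E = q_E(454 - q_E - (319 - q_E)/2) - 121q_E = (589/2 - (1/2)q_E)q_E - 121q_E.
Maximising: ∂π_E/∂q_E = 347/2 - q_E = 0, giving q_E = 347/2.
Then q_J = (319 - 347/2)/2 = 291/4.
Price P = 454 - 985/4 = 831/4.
Juno's profit: (831/4 - 135)·(291/4) = 5292.5625.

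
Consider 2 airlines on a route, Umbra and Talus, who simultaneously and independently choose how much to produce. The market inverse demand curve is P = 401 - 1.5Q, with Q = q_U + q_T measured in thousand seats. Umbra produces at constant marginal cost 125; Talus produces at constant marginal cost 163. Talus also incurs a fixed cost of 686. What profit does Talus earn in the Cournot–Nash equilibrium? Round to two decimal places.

2276.96

Umbra's profit: π_U = (401 - 1.5Q)q_U - (125q_U). Setting ∂π_U/∂q_U = 0: 276 - 3q_U - (3/2)(q_T) = 0.
Talus's first-order condition: 238 - 3q_T - (3/2)(q_U) = 0.
Best responses: q_U = (276 - (3/2)q_T)/3, q_T = (238 - (3/2)q_U)/3.
Solving the pair: q_U = 628/9, q_T = 400/9.
Price P = 401 - (3/2)·(1028/9) = 689/3.
Talus's profit: (689/3 - 163)·(400/9) - 686 = 2276.9630.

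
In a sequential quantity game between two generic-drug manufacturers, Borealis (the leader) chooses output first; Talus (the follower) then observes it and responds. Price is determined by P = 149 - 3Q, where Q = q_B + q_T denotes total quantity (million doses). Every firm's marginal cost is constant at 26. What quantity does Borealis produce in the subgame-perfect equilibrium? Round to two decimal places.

20.50

Solve by backward induction. Given q_B, the follower Talus maximises π_T = (149 - 3q_B - 3q_T)q_T - 26q_T.
Setting the follower's marginal profit to zero, 123 - 3q_B - 6q_T = 0, i.e. q_T = (123 - 3q_B)/6.
Borealis substitutes q_T(q_B) into its own profit: π_B = q_B(149 - 3q_B - (123 - 3q_B)/2) - 26q_B = (175/2 - (3/2)q_B)q_B - 26q_B.
The leader's first-order condition 123/2 - 3q_B = 0 yields q_B = 41/2.
Then q_T = (123 - 3·(41/2))/6 = 41/4.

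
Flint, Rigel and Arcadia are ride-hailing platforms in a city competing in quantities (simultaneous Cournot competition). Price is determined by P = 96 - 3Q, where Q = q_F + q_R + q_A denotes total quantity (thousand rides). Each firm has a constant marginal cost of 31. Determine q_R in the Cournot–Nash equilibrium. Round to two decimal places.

Each firm earns π_i = (96 - 3Q)q_i - 31q_i.
First-order condition (treating rivals' output as given): 65 - 6q_i - 3·Σ_{j≠i} q_j = 0.
By symmetry each firm produces the same amount; substituting Σ_{j≠i} q_j = 2q_i yields q_i = 65/12.

5.42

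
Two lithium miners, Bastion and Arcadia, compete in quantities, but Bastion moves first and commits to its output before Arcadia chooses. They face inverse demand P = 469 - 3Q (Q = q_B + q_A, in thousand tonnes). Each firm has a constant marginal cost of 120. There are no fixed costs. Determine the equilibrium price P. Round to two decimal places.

The follower Arcadia best-responds to any q_B: π_A = (469 - 3Q)q_A - 120q_A.
Follower FOC: 349 - 3q_B - 6q_A = 0, so q_A(q_B) = (349 - 3q_B)/6.
The leader anticipates this reaction. Substituting into P = 469 - 3Q gives P = 589/2 - (3/2)q_B, so π_B = (589/2 - (3/2)q_B)q_B - 120q_B.
Maximising: ∂π_B/∂q_B = 349/2 - 3q_B = 0, giving q_B = 349/6.
Then q_A = (349 - 3·(349/6))/6 = 349/12.
Total output Q = 349/4, so price P = 469 - 3·(349/4) = 829/4.

207.25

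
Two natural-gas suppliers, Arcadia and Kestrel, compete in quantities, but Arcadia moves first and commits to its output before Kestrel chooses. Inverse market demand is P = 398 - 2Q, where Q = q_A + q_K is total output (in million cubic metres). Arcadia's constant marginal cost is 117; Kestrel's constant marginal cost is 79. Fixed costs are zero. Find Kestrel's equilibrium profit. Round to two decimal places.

The follower Kestrel best-responds to any q_A: π_K = (398 - 2Q)q_K - 79q_K.
Follower FOC: 319 - 2q_A - 4q_K = 0, so q_K(q_A) = (319 - 2q_A)/4.
The leader anticipates this reaction. Substituting into P = 398 - 2Q gives P = 477/2 - q_A, so π_A = (477/2 - q_A)q_A - 117q_A.
The leader's first-order condition 243/2 - 2q_A = 0 yields q_A = 243/4.
Then q_K = (319 - 2·(243/4))/4 = 395/8.
Price P = 398 - 2·(881/8) = 711/4.
Kestrel's profit: (711/4 - 79)·(395/8) = 4875.7813.

4875.78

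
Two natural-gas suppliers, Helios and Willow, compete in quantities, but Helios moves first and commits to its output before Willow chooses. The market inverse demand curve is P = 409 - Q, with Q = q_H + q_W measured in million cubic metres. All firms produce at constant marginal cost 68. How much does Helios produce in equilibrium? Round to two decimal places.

Solve by backward induction. Given q_H, the follower Willow maximises π_W = (409 - q_H - q_W)q_W - 68q_W.
∂π_W/∂q_W = 341 - q_H - 2q_W = 0 gives the reaction function q_W = (341 - q_H)/2.
The leader anticipates this reaction. Substituting into P = 409 - Q gives P = 477/2 - (1/2)q_H, so π_H = (477/2 - (1/2)q_H)q_H - 68q_H.
Maximising: ∂π_H/∂q_H = 341/2 - q_H = 0, giving q_H = 341/2.
Then q_W = (341 - 341/2)/2 = 341/4.

170.50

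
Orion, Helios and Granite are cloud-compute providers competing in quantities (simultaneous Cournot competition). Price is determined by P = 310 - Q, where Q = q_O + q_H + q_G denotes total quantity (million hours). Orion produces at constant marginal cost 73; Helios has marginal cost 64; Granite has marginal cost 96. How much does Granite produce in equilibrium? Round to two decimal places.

Orion's profit: π_O = (310 - Q)q_O - (73q_O). Setting ∂π_O/∂q_O = 0: 237 - 2q_O - (q_H + q_G) = 0.
Helios's first-order condition: 246 - 2q_H - (q_O + q_G) = 0.
Granite's profit: π_G = (310 - Q)q_G - (96q_G). Setting ∂π_G/∂q_G = 0: 214 - 2q_G - (q_O + q_H) = 0.
Adding the 3 conditions: 697 − 2Q − 2Q = 0, i.e. Q = 697/4.
Back-substituting: q_O = (237 − 697/4) = 251/4, q_H = (246 − 697/4) = 287/4, q_G = (214 − 697/4) = 159/4.

39.75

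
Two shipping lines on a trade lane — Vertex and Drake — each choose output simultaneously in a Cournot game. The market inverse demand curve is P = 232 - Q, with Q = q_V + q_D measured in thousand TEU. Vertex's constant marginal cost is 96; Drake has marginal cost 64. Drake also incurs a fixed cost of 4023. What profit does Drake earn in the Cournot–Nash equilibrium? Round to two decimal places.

421.44

Vertex's profit: π_V = (232 - Q)q_V - (96q_V). Setting ∂π_V/∂q_V = 0: 136 - 2q_V - (q_D) = 0.
Drake's first-order condition: 168 - 2q_D - (q_V) = 0.
So q_V = (136 - q_D)/2 and q_D = (168 - q_V)/2.
Solving the pair: q_V = 104/3, q_D = 200/3.
Price P = 232 - 304/3 = 392/3.
Drake's profit: (392/3 - 64)·(200/3) - 4023 = 421.4444.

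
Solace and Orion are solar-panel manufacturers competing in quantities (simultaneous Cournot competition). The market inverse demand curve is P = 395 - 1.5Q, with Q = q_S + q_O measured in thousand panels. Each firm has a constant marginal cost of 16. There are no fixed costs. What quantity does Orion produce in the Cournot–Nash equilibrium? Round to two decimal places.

Each firm earns π_i = (395 - 1.5Q)q_i - 16q_i.
Setting ∂π_i/∂q_i = 0 with rivals' quantities fixed: 379 - 3q_i - (3/2)q_j = 0.
With identical firms every q_j equals q_i, so q_j = q_i and 379 = (9/2)q_i, giving q_i = 758/9.

84.22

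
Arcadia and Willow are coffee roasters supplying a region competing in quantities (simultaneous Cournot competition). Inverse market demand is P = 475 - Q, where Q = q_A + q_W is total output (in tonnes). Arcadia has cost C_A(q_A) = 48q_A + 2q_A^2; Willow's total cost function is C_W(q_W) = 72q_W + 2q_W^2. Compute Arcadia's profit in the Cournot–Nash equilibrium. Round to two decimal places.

11415.38

Arcadia's profit: π_A = (475 - Q)q_A - (48q_A + 2q_A²). Setting ∂π_A/∂q_A = 0: 427 - 6q_A - (q_W) = 0.
Willow's profit: π_W = (475 - Q)q_W - (72q_W + 2q_W²). Setting ∂π_W/∂q_W = 0: 403 - 6q_W - (q_A) = 0.
Rearranging gives the reaction functions q_A = (427 - q_W)/6 and q_W = (403 - q_A)/6.
Solving the pair: q_A = 61.6857, q_W = 1991/35.
Price P = 475 - 830/7 = 356.4286.
Arcadia's profit: 356.4286·61.6857 - 48·61.6857 - 2·61.6857² = 11415.3820.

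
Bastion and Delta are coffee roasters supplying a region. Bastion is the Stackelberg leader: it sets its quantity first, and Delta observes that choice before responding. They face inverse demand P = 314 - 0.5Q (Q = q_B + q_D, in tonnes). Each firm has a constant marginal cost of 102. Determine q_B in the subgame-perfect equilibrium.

Solve by backward induction. Given q_B, the follower Delta maximises π_D = (314 - (1/2)q_B - (1/2)q_D)q_D - 102q_D.
Follower FOC: 212 - (1/2)q_B - q_D = 0, so q_D(q_B) = (212 - (1/2)q_B).
Bastion substitutes q_D(q_B) into its own profit: π_B = q_B(314 - (1/2)q_B - (212 - (1/2)q_B)/2) - 102q_B = (208 - (1/4)q_B)q_B - 102q_B.
The leader's first-order condition 106 - (1/2)q_B = 0 yields q_B = 212.
Then q_D = (212 - (1/2)·212) = 106.

212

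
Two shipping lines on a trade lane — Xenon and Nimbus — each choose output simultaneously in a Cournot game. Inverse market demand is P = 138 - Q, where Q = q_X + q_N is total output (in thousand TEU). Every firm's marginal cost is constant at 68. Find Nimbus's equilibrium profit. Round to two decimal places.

Each firm earns π_i = (138 - Q)q_i - 68q_i.
First-order condition (treating rivals' output as given): 70 - 2q_i - q_j = 0.
With identical firms every q_j equals q_i, so q_j = q_i and 70 = 3q_i, giving q_i = 70/3.
Price P = 138 - 140/3 = 274/3.
Nimbus's profit: (274/3 - 68)·(70/3) = 544.4444.

544.44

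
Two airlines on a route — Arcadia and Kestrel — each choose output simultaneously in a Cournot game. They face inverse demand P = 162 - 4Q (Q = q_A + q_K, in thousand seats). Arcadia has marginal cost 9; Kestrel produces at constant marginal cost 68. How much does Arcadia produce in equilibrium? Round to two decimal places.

Arcadia's profit: π_A = (162 - 4Q)q_A - (9q_A). Setting ∂π_A/∂q_A = 0: 153 - 8q_A - 4(q_K) = 0.
Kestrel's profit: π_K = (162 - 4Q)q_K - (68q_K). Setting ∂π_K/∂q_K = 0: 94 - 8q_K - 4(q_A) = 0.
So q_A = (153 - 4q_K)/8 and q_K = (94 - 4q_A)/8.
Substituting one into the other gives q_A = 53/3 and q_K = 35/12.

17.67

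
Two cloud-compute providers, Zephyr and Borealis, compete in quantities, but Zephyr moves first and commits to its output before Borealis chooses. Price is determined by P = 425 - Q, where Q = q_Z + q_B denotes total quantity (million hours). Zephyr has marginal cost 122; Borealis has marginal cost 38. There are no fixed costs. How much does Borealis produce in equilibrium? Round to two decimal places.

138.75

Solve by backward induction. Given q_Z, the follower Borealis maximises π_B = (425 - q_Z - q_B)q_B - 38q_B.
Follower FOC: 387 - q_Z - 2q_B = 0, so q_B(q_Z) = (387 - q_Z)/2.
The leader anticipates this reaction. Substituting into P = 425 - Q gives P = 463/2 - (1/2)q_Z, so π_Z = (463/2 - (1/2)q_Z)q_Z - 122q_Z.
Leader FOC: 219/2 - q_Z = 0, so q_Z = 219/2.
Then q_B = (387 - 219/2)/2 = 555/4.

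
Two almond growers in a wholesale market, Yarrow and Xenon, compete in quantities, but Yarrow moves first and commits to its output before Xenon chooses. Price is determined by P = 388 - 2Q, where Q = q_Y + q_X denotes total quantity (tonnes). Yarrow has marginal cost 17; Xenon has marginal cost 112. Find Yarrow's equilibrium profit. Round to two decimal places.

13572.25

The follower Xenon best-responds to any q_Y: π_X = (388 - 2Q)q_X - 112q_X.
Setting the follower's marginal profit to zero, 276 - 2q_Y - 4q_X = 0, i.e. q_X = (276 - 2q_Y)/4.
The leader anticipates this reaction. Substituting into P = 388 - 2Q gives P = 250 - q_Y, so π_Y = (250 - q_Y)q_Y - 17q_Y.
Maximising: ∂π_Y/∂q_Y = 233 - 2q_Y = 0, giving q_Y = 233/2.
Then q_X = (276 - 2·(233/2))/4 = 43/4.
Price P = 388 - 2·(509/4) = 267/2.
Yarrow's profit: (267/2 - 17)·(233/2) = 13572.2500.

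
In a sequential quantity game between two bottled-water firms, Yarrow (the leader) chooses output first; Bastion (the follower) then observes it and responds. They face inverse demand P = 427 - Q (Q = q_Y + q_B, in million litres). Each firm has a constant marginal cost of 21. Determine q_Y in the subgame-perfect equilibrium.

Solve by backward induction. Given q_Y, the follower Bastion maximises π_B = (427 - q_Y - q_B)q_B - 21q_B.
Setting the follower's marginal profit to zero, 406 - q_Y - 2q_B = 0, i.e. q_B = (406 - q_Y)/2.
The leader anticipates this reaction. Substituting into P = 427 - Q gives P = 224 - (1/2)q_Y, so π_Y = (224 - (1/2)q_Y)q_Y - 21q_Y.
Leader FOC: 203 - q_Y = 0, so q_Y = 203.
Then q_B = (406 - 203)/2 = 203/2.

203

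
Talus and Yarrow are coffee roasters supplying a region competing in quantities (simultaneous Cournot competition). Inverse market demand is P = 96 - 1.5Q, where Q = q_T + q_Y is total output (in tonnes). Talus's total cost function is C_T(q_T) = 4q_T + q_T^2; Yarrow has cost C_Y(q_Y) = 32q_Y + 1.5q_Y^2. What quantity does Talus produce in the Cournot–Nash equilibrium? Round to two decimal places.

Talus's profit: π_T = (96 - 1.5Q)q_T - (4q_T + q_T²). Setting ∂π_T/∂q_T = 0: 92 - 5q_T - (3/2)(q_Y) = 0.
Yarrow's first-order condition: 64 - 6q_Y - (3/2)(q_T) = 0.
Rearranging gives the reaction functions q_T = (92 - (3/2)q_Y)/5 and q_Y = (64 - (3/2)q_T)/6.
Solving the pair: q_T = 608/37, q_Y = 728/111.

16.43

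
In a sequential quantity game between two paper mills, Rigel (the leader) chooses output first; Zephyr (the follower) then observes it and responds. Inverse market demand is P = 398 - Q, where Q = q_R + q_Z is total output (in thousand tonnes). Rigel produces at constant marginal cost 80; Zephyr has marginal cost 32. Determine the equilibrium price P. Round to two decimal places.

The follower Zephyr best-responds to any q_R: π_Z = (398 - Q)q_Z - 32q_Z.
Setting the follower's marginal profit to zero, 366 - q_R - 2q_Z = 0, i.e. q_Z = (366 - q_R)/2.
Rigel substitutes q_Z(q_R) into its own profit: π_R = q_R(398 - q_R - (366 - q_R)/2) - 80q_R = (215 - (1/2)q_R)q_R - 80q_R.
Leader FOC: 135 - q_R = 0, so q_R = 135.
Then q_Z = (366 - 135)/2 = 231/2.
Total output Q = 501/2, so price P = 398 - 501/2 = 295/2.

147.50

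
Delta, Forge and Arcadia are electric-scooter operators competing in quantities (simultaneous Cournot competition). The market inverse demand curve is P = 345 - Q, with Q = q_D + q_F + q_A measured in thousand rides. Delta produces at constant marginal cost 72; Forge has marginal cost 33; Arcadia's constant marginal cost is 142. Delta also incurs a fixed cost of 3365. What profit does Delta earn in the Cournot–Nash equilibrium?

2411

Delta's profit: π_D = (345 - Q)q_D - (72q_D). Setting ∂π_D/∂q_D = 0: 273 - 2q_D - (q_F + q_A) = 0.
Forge's profit: π_F = (345 - Q)q_F - (33q_F). Setting ∂π_F/∂q_F = 0: 312 - 2q_F - (q_D + q_A) = 0.
Arcadia's first-order condition: 203 - 2q_A - (q_D + q_F) = 0.
Adding the 3 conditions: 788 − 2Q − 2Q = 0, i.e. Q = 197.
Back-substituting: q_D = (273 − 197) = 76, q_F = (312 − 197) = 115, q_A = (203 − 197) = 6.
Price P = 345 - 197 = 148.
Delta's profit: (148 - 72)·76 - 3365 = 2411.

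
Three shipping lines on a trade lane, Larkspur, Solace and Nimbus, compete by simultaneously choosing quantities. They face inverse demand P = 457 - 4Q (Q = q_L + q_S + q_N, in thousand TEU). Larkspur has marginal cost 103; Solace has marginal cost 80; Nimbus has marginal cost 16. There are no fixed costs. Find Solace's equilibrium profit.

Larkspur's profit: π_L = (457 - 4Q)q_L - (103q_L). Setting ∂π_L/∂q_L = 0: 354 - 8q_L - 4(q_S + q_N) = 0.
Solace's profit: π_S = (457 - 4Q)q_S - (80q_S). Setting ∂π_S/∂q_S = 0: 377 - 8q_S - 4(q_L + q_N) = 0.
Nimbus's first-order condition: 441 - 8q_N - 4(q_L + q_S) = 0.
Summing all 3 equations gives 1172 − 16Q = 0, hence Q = 293/4.
Back-substituting: q_L = (354 − 293)/4 = 61/4, q_S = (377 − 293)/4 = 21, q_N = (441 − 293)/4 = 37.
Price P = 457 - 4·(293/4) = 164.
Solace's profit: (164 - 80)·21 = 1764.

1764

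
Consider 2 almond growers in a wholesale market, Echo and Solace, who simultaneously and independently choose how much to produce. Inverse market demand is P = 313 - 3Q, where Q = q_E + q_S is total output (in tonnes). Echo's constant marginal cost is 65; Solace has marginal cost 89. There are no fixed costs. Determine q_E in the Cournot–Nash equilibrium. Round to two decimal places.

30.22

Echo's profit: π_E = (313 - 3Q)q_E - (65q_E). Setting ∂π_E/∂q_E = 0: 248 - 6q_E - 3(q_S) = 0.
Solace's profit: π_S = (313 - 3Q)q_S - (89q_S). Setting ∂π_S/∂q_S = 0: 224 - 6q_S - 3(q_E) = 0.
Best responses: q_E = (248 - 3q_S)/6, q_S = (224 - 3q_E)/6.
Solving the pair: q_E = 272/9, q_S = 200/9.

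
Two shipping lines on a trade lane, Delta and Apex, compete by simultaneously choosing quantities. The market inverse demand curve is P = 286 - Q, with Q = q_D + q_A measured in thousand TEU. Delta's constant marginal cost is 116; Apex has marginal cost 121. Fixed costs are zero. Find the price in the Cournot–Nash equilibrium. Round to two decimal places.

Delta's profit: π_D = (286 - Q)q_D - (116q_D). Setting ∂π_D/∂q_D = 0: 170 - 2q_D - (q_A) = 0.
Apex's first-order condition: 165 - 2q_A - (q_D) = 0.
So q_D = (170 - q_A)/2 and q_A = (165 - q_D)/2.
Substituting one into the other gives q_D = 175/3 and q_A = 160/3.
Total output Q = 335/3, so price P = 286 - 335/3 = 523/3.

174.33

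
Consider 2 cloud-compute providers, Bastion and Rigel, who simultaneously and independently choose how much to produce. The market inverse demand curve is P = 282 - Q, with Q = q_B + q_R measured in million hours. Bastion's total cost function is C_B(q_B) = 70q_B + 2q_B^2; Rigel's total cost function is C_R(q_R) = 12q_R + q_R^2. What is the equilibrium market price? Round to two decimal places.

Bastion's profit: π_B = (282 - Q)q_B - (70q_B + 2q_B²). Setting ∂π_B/∂q_B = 0: 212 - 6q_B - (q_R) = 0.
Rigel's profit: π_R = (282 - Q)q_R - (12q_R + q_R²). Setting ∂π_R/∂q_R = 0: 270 - 4q_R - (q_B) = 0.
Rearranging gives the reaction functions q_B = (212 - q_R)/6 and q_R = (270 - q_B)/4.
Substituting one into the other gives q_B = 578/23 and q_R = 1408/23.
Total output Q = 1986/23, so price P = 282 - 1986/23 = 195.6522.

195.65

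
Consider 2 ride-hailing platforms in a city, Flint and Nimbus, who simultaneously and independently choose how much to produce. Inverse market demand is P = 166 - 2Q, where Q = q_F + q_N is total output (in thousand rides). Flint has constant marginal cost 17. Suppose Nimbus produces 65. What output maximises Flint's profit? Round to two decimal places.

4.75

With the rival's output fixed at 65, Flint's profit is π_F = (166 - 2·65 - 2q_F)q_F - (17q_F) = (36 - 2q_F)q_F - (17q_F).
∂π_F/∂q_F = 19 - 4q_F = 0, so q_F = 19/4.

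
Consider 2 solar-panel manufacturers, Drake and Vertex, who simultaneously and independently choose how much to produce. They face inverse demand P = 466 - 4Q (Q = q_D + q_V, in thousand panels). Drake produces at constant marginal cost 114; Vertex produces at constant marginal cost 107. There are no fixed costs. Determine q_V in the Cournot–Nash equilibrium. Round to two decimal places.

30.50

Drake's profit: π_D = (466 - 4Q)q_D - (114q_D). Setting ∂π_D/∂q_D = 0: 352 - 8q_D - 4(q_V) = 0.
Vertex's first-order condition: 359 - 8q_V - 4(q_D) = 0.
Best responses: q_D = (352 - 4q_V)/8, q_V = (359 - 4q_D)/8.
Substituting one into the other gives q_D = 115/4 and q_V = 61/2.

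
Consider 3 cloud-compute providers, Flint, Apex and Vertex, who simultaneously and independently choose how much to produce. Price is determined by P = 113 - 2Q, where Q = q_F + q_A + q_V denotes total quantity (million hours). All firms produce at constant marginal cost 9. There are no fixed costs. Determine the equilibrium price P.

Each firm earns π_i = (113 - 2Q)q_i - 9q_i.
Setting ∂π_i/∂q_i = 0 with rivals' quantities fixed: 104 - 4q_i - 2·Σ_{j≠i} q_j = 0.
With identical firms every q_j equals q_i, so Σ_{j≠i} q_j = 2q_i and 104 = 8q_i, giving q_i = 13.
Total output Q = 39, so price P = 113 - 2·39 = 35.

35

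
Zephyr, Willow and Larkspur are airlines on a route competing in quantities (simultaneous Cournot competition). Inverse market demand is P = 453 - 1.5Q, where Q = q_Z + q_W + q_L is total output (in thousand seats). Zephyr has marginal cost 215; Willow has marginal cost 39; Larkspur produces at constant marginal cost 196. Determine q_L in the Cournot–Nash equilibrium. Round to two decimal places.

Zephyr's profit: π_Z = (453 - 1.5Q)q_Z - (215q_Z). Setting ∂π_Z/∂q_Z = 0: 238 - 3q_Z - (3/2)(q_W + q_L) = 0.
Willow's profit: π_W = (453 - 1.5Q)q_W - (39q_W). Setting ∂π_W/∂q_W = 0: 414 - 3q_W - (3/2)(q_Z + q_L) = 0.
Larkspur's profit: π_L = (453 - 1.5Q)q_L - (196q_L). Setting ∂π_L/∂q_L = 0: 257 - 3q_L - (3/2)(q_Z + q_W) = 0.
Adding the 3 first-order conditions: 909 − 6Q = 0, so Q = 303/2.
Back-substituting: q_Z = (238 − 909/4)/(3/2) = 43/6, q_W = (414 − 909/4)/(3/2) = 249/2, q_L = (257 − 909/4)/(3/2) = 119/6.

19.83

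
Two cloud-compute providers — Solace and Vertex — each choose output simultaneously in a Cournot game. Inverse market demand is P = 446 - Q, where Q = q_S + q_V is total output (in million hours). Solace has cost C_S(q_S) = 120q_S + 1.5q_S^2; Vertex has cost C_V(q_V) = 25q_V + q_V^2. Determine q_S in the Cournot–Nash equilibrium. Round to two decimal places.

Solace's profit: π_S = (446 - Q)q_S - (120q_S + (3/2)q_S²). Setting ∂π_S/∂q_S = 0: 326 - 5q_S - (q_V) = 0.
Vertex's profit: π_V = (446 - Q)q_V - (25q_V + q_V²). Setting ∂π_V/∂q_V = 0: 421 - 4q_V - (q_S) = 0.
Rearranging gives the reaction functions q_S = (326 - q_V)/5 and q_V = (421 - q_S)/4.
Substituting one into the other gives q_S = 883/19 and q_V = 1779/19.

46.47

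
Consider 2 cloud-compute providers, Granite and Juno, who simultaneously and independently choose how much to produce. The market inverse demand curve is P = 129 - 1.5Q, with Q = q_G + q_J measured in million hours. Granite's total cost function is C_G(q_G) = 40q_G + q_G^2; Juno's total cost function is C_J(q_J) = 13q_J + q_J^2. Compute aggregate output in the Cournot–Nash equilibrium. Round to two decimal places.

Granite's profit: π_G = (129 - 1.5Q)q_G - (40q_G + q_G²). Setting ∂π_G/∂q_G = 0: 89 - 5q_G - (3/2)(q_J) = 0.
Juno's first-order condition: 116 - 5q_J - (3/2)(q_G) = 0.
So q_G = (89 - (3/2)q_J)/5 and q_J = (116 - (3/2)q_G)/5.
Substituting one into the other gives q_G = 1084/91 and q_J = 1786/91.
Total output Q = 1084/91 + 1786/91 = 410/13.

31.54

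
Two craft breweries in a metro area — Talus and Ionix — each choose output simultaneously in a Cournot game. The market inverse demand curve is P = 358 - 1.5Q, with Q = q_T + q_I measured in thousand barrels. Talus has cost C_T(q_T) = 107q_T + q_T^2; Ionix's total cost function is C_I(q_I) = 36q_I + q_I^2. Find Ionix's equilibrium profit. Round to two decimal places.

Talus's profit: π_T = (358 - 1.5Q)q_T - (107q_T + q_T²). Setting ∂π_T/∂q_T = 0: 251 - 5q_T - (3/2)(q_I) = 0.
Ionix's profit: π_I = (358 - 1.5Q)q_I - (36q_I + q_I²). Setting ∂π_I/∂q_I = 0: 322 - 5q_I - (3/2)(q_T) = 0.
Best responses: q_T = (251 - (3/2)q_I)/5, q_I = (322 - (3/2)q_T)/5.
Solving the pair: q_T = 33.9341, q_I = 54.2198.
Price P = 358 - (3/2)·(1146/13) = 225.7692.
Ionix's profit: 225.7692·54.2198 - 36·54.2198 - 54.2198² = 7349.4614.

7349.46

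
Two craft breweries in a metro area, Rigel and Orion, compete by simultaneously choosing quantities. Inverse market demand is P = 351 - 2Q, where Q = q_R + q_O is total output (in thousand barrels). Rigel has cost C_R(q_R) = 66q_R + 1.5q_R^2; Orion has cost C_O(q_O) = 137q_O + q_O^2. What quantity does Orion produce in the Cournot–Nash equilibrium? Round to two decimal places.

Rigel's profit: π_R = (351 - 2Q)q_R - (66q_R + (3/2)q_R²). Setting ∂π_R/∂q_R = 0: 285 - 7q_R - 2(q_O) = 0.
Orion's first-order condition: 214 - 6q_O - 2(q_R) = 0.
Best responses: q_R = (285 - 2q_O)/7, q_O = (214 - 2q_R)/6.
Solving the pair: q_R = 641/19, q_O = 464/19.

24.42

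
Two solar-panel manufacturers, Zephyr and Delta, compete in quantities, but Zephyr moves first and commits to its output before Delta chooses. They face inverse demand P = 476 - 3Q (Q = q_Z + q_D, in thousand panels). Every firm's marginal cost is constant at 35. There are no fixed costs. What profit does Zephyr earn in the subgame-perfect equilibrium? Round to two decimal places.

Solve by backward induction. Given q_Z, the follower Delta maximises π_D = (476 - 3q_Z - 3q_D)q_D - 35q_D.
Follower FOC: 441 - 3q_Z - 6q_D = 0, so q_D(q_Z) = (441 - 3q_Z)/6.
The leader anticipates this reaction. Substituting into P = 476 - 3Q gives P = 511/2 - (3/2)q_Z, so π_Z = (511/2 - (3/2)q_Z)q_Z - 35q_Z.
The leader's first-order condition 441/2 - 3q_Z = 0 yields q_Z = 147/2.
Then q_D = (441 - 3·(147/2))/6 = 147/4.
Price P = 476 - 3·(441/4) = 581/4.
Zephyr's profit: (581/4 - 35)·(147/2) = 8103.3750.

8103.38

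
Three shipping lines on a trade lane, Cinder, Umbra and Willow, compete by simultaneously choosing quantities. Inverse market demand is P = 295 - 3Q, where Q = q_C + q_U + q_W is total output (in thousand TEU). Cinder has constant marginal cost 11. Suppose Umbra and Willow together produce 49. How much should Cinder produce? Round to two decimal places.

With rivals' combined output fixed at 49, Cinder's profit is π_C = (295 - 3·49 - 3q_C)q_C - (11q_C) = (148 - 3q_C)q_C - (11q_C).
∂π_C/∂q_C = 137 - 6q_C = 0, so q_C = 137/6.

22.83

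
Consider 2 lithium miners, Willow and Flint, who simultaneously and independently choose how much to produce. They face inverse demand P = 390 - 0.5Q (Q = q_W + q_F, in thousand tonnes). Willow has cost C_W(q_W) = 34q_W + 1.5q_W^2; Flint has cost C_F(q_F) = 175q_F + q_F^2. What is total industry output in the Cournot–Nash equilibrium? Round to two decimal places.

Willow's profit: π_W = (390 - 0.5Q)q_W - (34q_W + (3/2)q_W²). Setting ∂π_W/∂q_W = 0: 356 - 4q_W - (1/2)(q_F) = 0.
Flint's first-order condition: 215 - 3q_F - (1/2)(q_W) = 0.
Best responses: q_W = (356 - (1/2)q_F)/4, q_F = (215 - (1/2)q_W)/3.
Substituting one into the other gives q_W = 81.7447 and q_F = 58.0426.
Total output Q = 81.7447 + 58.0426 = 139.7872.

139.79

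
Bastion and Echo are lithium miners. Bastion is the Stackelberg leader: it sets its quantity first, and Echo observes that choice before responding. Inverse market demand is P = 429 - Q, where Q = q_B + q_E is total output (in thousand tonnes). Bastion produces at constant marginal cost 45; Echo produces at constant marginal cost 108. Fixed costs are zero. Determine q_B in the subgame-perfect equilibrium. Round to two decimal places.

223.50

The follower Echo best-responds to any q_B: π_E = (429 - Q)q_E - 108q_E.
Setting the follower's marginal profit to zero, 321 - q_B - 2q_E = 0, i.e. q_E = (321 - q_B)/2.
Bastion substitutes q_E(q_B) into its own profit: π_B = q_B(429 - q_B - (321 - q_B)/2) - 45q_B = (537/2 - (1/2)q_B)q_B - 45q_B.
The leader's first-order condition 447/2 - q_B = 0 yields q_B = 447/2.
Then q_E = (321 - 447/2)/2 = 195/4.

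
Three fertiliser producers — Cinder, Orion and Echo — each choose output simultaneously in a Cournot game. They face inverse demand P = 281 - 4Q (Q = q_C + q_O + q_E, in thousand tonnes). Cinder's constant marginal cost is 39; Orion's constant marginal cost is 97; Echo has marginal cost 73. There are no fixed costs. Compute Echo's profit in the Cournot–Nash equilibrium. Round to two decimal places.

Cinder's profit: π_C = (281 - 4Q)q_C - (39q_C). Setting ∂π_C/∂q_C = 0: 242 - 8q_C - 4(q_O + q_E) = 0.
Orion's first-order condition: 184 - 8q_O - 4(q_C + q_E) = 0.
Echo's first-order condition: 208 - 8q_E - 4(q_C + q_O) = 0.
Summing all 3 equations gives 634 − 16Q = 0, hence Q = 317/8.
Back-substituting: q_C = (242 − 317/2)/4 = 167/8, q_O = (184 − 317/2)/4 = 51/8, q_E = (208 − 317/2)/4 = 99/8.
Price P = 281 - 4·(317/8) = 245/2.
Echo's profit: (245/2 - 73)·(99/8) = 612.5625.

612.56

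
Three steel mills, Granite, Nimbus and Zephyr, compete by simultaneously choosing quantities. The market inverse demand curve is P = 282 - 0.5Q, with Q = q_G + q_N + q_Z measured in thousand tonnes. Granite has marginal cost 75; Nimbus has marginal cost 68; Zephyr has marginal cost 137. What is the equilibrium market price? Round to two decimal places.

140.50

Granite's profit: π_G = (282 - 0.5Q)q_G - (75q_G). Setting ∂π_G/∂q_G = 0: 207 - q_G - (1/2)(q_N + q_Z) = 0.
Nimbus's profit: π_N = (282 - 0.5Q)q_N - (68q_N). Setting ∂π_N/∂q_N = 0: 214 - q_N - (1/2)(q_G + q_Z) = 0.
Zephyr's profit: π_Z = (282 - 0.5Q)q_Z - (137q_Z). Setting ∂π_Z/∂q_Z = 0: 145 - q_Z - (1/2)(q_G + q_N) = 0.
Adding the 3 conditions: 566 − Q − Q = 0, i.e. Q = 283.
Back-substituting: q_G = (207 − 283/2)/(1/2) = 131, q_N = (214 − 283/2)/(1/2) = 145, q_Z = (145 − 283/2)/(1/2) = 7.
Total output Q = 283, so price P = 282 - (1/2)·283 = 281/2.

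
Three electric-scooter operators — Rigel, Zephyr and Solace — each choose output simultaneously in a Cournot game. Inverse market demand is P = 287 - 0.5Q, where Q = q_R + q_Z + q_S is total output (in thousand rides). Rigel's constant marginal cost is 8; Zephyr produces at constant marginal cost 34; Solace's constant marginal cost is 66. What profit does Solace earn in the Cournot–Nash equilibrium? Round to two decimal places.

Rigel's profit: π_R = (287 - 0.5Q)q_R - (8q_R). Setting ∂π_R/∂q_R = 0: 279 - q_R - (1/2)(q_Z + q_S) = 0.
Zephyr's first-order condition: 253 - q_Z - (1/2)(q_R + q_S) = 0.
Solace's profit: π_S = (287 - 0.5Q)q_S - (66q_S). Setting ∂π_S/∂q_S = 0: 221 - q_S - (1/2)(q_R + q_Z) = 0.
Summing all 3 equations gives 753 − 2Q = 0, hence Q = 753/2.
Back-substituting: q_R = (279 − 753/4)/(1/2) = 363/2, q_Z = (253 − 753/4)/(1/2) = 259/2, q_S = (221 − 753/4)/(1/2) = 131/2.
Price P = 287 - (1/2)·(753/2) = 395/4.
Solace's profit: (395/4 - 66)·(131/2) = 2145.1250.

2145.13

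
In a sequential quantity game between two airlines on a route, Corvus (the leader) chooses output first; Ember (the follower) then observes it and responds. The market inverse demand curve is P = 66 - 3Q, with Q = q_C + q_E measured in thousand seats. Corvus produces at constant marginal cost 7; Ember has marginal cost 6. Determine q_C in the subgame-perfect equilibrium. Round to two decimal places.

9.67

The follower Ember best-responds to any q_C: π_E = (66 - 3Q)q_E - 6q_E.
Setting the follower's marginal profit to zero, 60 - 3q_C - 6q_E = 0, i.e. q_E = (60 - 3q_C)/6.
Corvus substitutes q_E(q_C) into its own profit: π_C = q_C(66 - 3q_C - (60 - 3q_C)/2) - 7q_C = (36 - (3/2)q_C)q_C - 7q_C.
Maximising: ∂π_C/∂q_C = 29 - 3q_C = 0, giving q_C = 29/3.
Then q_E = (60 - 3·(29/3))/6 = 31/6.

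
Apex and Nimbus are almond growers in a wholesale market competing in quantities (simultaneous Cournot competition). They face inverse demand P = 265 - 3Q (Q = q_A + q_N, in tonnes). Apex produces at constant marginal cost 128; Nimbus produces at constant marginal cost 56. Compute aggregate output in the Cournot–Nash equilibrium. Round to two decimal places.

38.44

Apex's profit: π_A = (265 - 3Q)q_A - (128q_A). Setting ∂π_A/∂q_A = 0: 137 - 6q_A - 3(q_N) = 0.
Nimbus's profit: π_N = (265 - 3Q)q_N - (56q_N). Setting ∂π_N/∂q_N = 0: 209 - 6q_N - 3(q_A) = 0.
Best responses: q_A = (137 - 3q_N)/6, q_N = (209 - 3q_A)/6.
Substituting one into the other gives q_A = 65/9 and q_N = 281/9.
Total output Q = 65/9 + 281/9 = 346/9.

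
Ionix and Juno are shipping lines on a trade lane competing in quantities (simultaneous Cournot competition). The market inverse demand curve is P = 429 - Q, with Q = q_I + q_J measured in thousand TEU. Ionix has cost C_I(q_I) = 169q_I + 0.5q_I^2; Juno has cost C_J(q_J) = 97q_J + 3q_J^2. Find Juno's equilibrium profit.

Ionix's profit: π_I = (429 - Q)q_I - (169q_I + (1/2)q_I²). Setting ∂π_I/∂q_I = 0: 260 - 3q_I - (q_J) = 0.
Juno's profit: π_J = (429 - Q)q_J - (97q_J + 3q_J²). Setting ∂π_J/∂q_J = 0: 332 - 8q_J - (q_I) = 0.
Best responses: q_I = (260 - q_J)/3, q_J = (332 - q_I)/8.
Solving the pair: q_I = 76, q_J = 32.
Price P = 429 - 108 = 321.
Juno's profit: 321·32 - 97·32 - 3·32² = 4096.

4096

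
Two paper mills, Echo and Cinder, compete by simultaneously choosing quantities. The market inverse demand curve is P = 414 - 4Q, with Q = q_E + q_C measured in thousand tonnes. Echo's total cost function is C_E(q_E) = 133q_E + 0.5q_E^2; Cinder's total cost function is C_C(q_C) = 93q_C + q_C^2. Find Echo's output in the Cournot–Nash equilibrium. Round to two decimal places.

20.62

Echo's profit: π_E = (414 - 4Q)q_E - (133q_E + (1/2)q_E²). Setting ∂π_E/∂q_E = 0: 281 - 9q_E - 4(q_C) = 0.
Cinder's profit: π_C = (414 - 4Q)q_C - (93q_C + q_C²). Setting ∂π_C/∂q_C = 0: 321 - 10q_C - 4(q_E) = 0.
Rearranging gives the reaction functions q_E = (281 - 4q_C)/9 and q_C = (321 - 4q_E)/10.
Substituting one into the other gives q_E = 763/37 and q_C = 1765/74.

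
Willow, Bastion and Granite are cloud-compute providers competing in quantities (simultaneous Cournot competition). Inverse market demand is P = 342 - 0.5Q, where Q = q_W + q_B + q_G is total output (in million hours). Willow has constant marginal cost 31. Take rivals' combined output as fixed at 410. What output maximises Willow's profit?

106

With rivals' combined output fixed at 410, Willow's profit is π_W = (342 - (1/2)·410 - (1/2)q_W)q_W - (31q_W) = (137 - (1/2)q_W)q_W - (31q_W).
∂π_W/∂q_W = 106 - q_W = 0, so q_W = 106.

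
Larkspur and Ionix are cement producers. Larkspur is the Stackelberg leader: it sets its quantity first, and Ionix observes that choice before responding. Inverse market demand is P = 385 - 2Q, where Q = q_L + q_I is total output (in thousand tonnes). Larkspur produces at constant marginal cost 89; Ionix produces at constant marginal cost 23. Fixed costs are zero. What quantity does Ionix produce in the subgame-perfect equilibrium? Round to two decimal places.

61.75

The follower Ionix best-responds to any q_L: π_I = (385 - 2Q)q_I - 23q_I.
∂π_I/∂q_I = 362 - 2q_L - 4q_I = 0 gives the reaction function q_I = (362 - 2q_L)/4.
The leader anticipates this reaction. Substituting into P = 385 - 2Q gives P = 204 - q_L, so π_L = (204 - q_L)q_L - 89q_L.
The leader's first-order condition 115 - 2q_L = 0 yields q_L = 115/2.
Then q_I = (362 - 2·(115/2))/4 = 247/4.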